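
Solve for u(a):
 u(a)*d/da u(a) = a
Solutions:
 u(a) = -sqrt(C1 + a^2)
 u(a) = sqrt(C1 + a^2)


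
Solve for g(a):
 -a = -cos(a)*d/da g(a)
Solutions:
 g(a) = C1 + Integral(a/cos(a), a)


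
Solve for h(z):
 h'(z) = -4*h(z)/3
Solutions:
 h(z) = C1*exp(-4*z/3)


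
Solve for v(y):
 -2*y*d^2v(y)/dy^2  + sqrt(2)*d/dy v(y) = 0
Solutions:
 v(y) = C1 + C2*y^(sqrt(2)/2 + 1)


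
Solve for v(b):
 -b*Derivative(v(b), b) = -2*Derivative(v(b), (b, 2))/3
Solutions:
 v(b) = C1 + C2*erfi(sqrt(3)*b/2)


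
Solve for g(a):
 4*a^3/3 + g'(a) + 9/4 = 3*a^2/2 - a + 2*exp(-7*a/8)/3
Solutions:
 g(a) = C1 - a^4/3 + a^3/2 - a^2/2 - 9*a/4 - 16*exp(-7*a/8)/21


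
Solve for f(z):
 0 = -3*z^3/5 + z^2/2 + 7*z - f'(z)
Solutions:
 f(z) = C1 - 3*z^4/20 + z^3/6 + 7*z^2/2


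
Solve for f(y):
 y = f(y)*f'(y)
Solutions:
 f(y) = -sqrt(C1 + y^2)
 f(y) = sqrt(C1 + y^2)


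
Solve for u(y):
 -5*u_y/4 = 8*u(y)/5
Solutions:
 u(y) = C1*exp(-32*y/25)


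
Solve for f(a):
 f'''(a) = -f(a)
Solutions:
 f(a) = C3*exp(-a) + (C1*sin(sqrt(3)*a/2) + C2*cos(sqrt(3)*a/2))*exp(a/2)


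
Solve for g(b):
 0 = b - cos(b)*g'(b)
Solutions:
 g(b) = C1 + Integral(b/cos(b), b)


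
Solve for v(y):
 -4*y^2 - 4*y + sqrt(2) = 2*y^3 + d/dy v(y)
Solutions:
 v(y) = C1 - y^4/2 - 4*y^3/3 - 2*y^2 + sqrt(2)*y


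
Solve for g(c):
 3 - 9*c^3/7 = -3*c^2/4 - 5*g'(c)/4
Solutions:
 g(c) = C1 + 9*c^4/35 - c^3/5 - 12*c/5


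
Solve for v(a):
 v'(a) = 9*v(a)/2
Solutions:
 v(a) = C1*exp(9*a/2)


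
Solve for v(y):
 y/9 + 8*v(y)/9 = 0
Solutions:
 v(y) = -y/8


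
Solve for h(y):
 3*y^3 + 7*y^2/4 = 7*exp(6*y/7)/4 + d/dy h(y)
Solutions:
 h(y) = C1 + 3*y^4/4 + 7*y^3/12 - 49*exp(6*y/7)/24


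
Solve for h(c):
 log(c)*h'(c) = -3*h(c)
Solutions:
 h(c) = C1*exp(-3*li(c))


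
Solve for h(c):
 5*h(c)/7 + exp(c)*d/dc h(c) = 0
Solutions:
 h(c) = C1*exp(5*exp(-c)/7)


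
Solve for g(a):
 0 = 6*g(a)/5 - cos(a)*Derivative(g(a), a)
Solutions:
 g(a) = C1*(sin(a) + 1)^(3/5)/(sin(a) - 1)^(3/5)


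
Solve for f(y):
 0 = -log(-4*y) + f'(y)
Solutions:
 f(y) = C1 + y*log(-y) + y*(-1 + 2*log(2))


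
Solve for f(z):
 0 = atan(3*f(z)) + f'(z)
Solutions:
 Integral(1/atan(3*_y), (_y, f(z))) = C1 - z


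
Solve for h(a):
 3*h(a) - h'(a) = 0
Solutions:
 h(a) = C1*exp(3*a)


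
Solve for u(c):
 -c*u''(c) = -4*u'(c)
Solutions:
 u(c) = C1 + C2*c^5


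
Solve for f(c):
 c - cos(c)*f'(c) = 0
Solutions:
 f(c) = C1 + Integral(c/cos(c), c)


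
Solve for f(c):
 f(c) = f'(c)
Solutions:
 f(c) = C1*exp(c)


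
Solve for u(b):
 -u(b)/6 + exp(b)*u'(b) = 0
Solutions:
 u(b) = C1*exp(-exp(-b)/6)


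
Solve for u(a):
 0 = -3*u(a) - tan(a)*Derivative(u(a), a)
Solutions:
 u(a) = C1/sin(a)^3


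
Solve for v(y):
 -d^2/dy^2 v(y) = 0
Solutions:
 v(y) = C1 + C2*y


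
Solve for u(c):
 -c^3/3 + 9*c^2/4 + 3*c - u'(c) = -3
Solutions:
 u(c) = C1 - c^4/12 + 3*c^3/4 + 3*c^2/2 + 3*c


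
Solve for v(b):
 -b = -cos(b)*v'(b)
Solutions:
 v(b) = C1 + Integral(b/cos(b), b)


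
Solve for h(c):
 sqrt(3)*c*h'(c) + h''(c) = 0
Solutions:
 h(c) = C1 + C2*erf(sqrt(2)*3^(1/4)*c/2)


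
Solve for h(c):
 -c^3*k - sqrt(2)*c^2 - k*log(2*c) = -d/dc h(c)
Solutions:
 h(c) = C1 + c^4*k/4 + sqrt(2)*c^3/3 + c*k*log(c) - c*k + c*k*log(2)


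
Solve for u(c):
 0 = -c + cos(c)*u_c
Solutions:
 u(c) = C1 + Integral(c/cos(c), c)


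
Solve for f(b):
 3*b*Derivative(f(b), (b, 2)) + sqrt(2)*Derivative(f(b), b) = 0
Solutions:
 f(b) = C1 + C2*b^(1 - sqrt(2)/3)


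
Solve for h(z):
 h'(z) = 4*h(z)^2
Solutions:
 h(z) = -1/(C1 + 4*z)


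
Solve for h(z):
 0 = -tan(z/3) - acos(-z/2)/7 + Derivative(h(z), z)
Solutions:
 h(z) = C1 + z*acos(-z/2)/7 + sqrt(4 - z^2)/7 - 3*log(cos(z/3))


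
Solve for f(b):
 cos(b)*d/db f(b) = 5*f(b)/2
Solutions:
 f(b) = C1*(sin(b) + 1)^(5/4)/(sin(b) - 1)^(5/4)


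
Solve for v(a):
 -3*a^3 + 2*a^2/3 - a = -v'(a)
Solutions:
 v(a) = C1 + 3*a^4/4 - 2*a^3/9 + a^2/2


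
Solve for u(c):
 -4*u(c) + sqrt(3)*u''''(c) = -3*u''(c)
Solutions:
 u(c) = C1*exp(-sqrt(2)*3^(3/4)*c*sqrt(-3 + sqrt(9 + 16*sqrt(3)))/6) + C2*exp(sqrt(2)*3^(3/4)*c*sqrt(-3 + sqrt(9 + 16*sqrt(3)))/6) + C3*sin(sqrt(2)*3^(3/4)*c*sqrt(3 + sqrt(9 + 16*sqrt(3)))/6) + C4*cosh(sqrt(2)*3^(3/4)*c*sqrt(-sqrt(9 + 16*sqrt(3)) - 3)/6)


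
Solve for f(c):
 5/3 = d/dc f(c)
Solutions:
 f(c) = C1 + 5*c/3


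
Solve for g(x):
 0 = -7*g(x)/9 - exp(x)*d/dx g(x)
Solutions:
 g(x) = C1*exp(7*exp(-x)/9)


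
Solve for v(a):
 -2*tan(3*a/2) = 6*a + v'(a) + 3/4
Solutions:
 v(a) = C1 - 3*a^2 - 3*a/4 + 4*log(cos(3*a/2))/3


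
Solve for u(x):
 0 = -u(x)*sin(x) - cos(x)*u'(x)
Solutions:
 u(x) = C1*cos(x)


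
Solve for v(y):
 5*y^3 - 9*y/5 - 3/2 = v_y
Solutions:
 v(y) = C1 + 5*y^4/4 - 9*y^2/10 - 3*y/2


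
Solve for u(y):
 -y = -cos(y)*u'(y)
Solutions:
 u(y) = C1 + Integral(y/cos(y), y)


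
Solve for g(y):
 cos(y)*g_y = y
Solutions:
 g(y) = C1 + Integral(y/cos(y), y)


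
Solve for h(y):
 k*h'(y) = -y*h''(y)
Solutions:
 h(y) = C1 + y^(1 - re(k))*(C2*sin(log(y)*Abs(im(k))) + C3*cos(log(y)*im(k)))


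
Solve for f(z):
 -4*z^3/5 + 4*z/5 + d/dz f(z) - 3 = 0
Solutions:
 f(z) = C1 + z^4/5 - 2*z^2/5 + 3*z


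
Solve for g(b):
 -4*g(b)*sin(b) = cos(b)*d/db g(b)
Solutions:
 g(b) = C1*cos(b)^4


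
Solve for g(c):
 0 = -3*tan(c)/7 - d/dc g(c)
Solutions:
 g(c) = C1 + 3*log(cos(c))/7


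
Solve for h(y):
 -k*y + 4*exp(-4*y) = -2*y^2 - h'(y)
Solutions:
 h(y) = C1 + k*y^2/2 - 2*y^3/3 + exp(-4*y)


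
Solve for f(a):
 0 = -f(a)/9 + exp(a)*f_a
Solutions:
 f(a) = C1*exp(-exp(-a)/9)


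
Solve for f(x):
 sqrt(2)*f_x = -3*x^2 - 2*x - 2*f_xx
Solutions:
 f(x) = C1 + C2*exp(-sqrt(2)*x/2) - sqrt(2)*x^3/2 - sqrt(2)*x^2/2 + 3*x^2 - 6*sqrt(2)*x + 2*x


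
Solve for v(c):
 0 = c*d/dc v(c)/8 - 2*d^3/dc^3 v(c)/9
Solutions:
 v(c) = C1 + Integral(C2*airyai(6^(2/3)*c/4) + C3*airybi(6^(2/3)*c/4), c)


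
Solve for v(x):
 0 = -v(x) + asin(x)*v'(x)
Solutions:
 v(x) = C1*exp(Integral(1/asin(x), x))


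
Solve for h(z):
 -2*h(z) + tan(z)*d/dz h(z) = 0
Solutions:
 h(z) = C1*sin(z)^2


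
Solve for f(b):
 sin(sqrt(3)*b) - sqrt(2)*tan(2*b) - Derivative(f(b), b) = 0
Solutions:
 f(b) = C1 + sqrt(2)*log(cos(2*b))/2 - sqrt(3)*cos(sqrt(3)*b)/3


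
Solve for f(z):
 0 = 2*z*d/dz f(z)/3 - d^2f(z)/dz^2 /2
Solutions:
 f(z) = C1 + C2*erfi(sqrt(6)*z/3)


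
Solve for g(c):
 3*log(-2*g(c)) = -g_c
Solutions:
 Integral(1/(log(-_y) + log(2)), (_y, g(c)))/3 = C1 - c


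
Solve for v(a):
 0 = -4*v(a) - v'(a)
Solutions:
 v(a) = C1*exp(-4*a)


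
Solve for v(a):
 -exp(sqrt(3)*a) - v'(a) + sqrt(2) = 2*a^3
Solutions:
 v(a) = C1 - a^4/2 + sqrt(2)*a - sqrt(3)*exp(sqrt(3)*a)/3


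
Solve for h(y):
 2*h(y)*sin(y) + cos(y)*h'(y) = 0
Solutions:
 h(y) = C1*cos(y)^2


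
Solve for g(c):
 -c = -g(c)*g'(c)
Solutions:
 g(c) = -sqrt(C1 + c^2)
 g(c) = sqrt(C1 + c^2)


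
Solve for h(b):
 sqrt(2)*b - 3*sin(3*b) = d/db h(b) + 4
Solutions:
 h(b) = C1 + sqrt(2)*b^2/2 - 4*b + cos(3*b)


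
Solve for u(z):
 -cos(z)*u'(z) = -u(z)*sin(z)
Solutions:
 u(z) = C1/cos(z)


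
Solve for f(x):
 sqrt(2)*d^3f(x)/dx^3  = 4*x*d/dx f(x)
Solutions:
 f(x) = C1 + Integral(C2*airyai(sqrt(2)*x) + C3*airybi(sqrt(2)*x), x)


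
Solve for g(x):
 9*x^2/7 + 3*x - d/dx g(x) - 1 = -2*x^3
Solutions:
 g(x) = C1 + x^4/2 + 3*x^3/7 + 3*x^2/2 - x


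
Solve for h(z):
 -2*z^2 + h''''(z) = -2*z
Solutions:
 h(z) = C1 + C2*z + C3*z^2 + C4*z^3 + z^6/180 - z^5/60


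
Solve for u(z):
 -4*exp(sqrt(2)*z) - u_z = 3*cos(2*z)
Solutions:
 u(z) = C1 - 2*sqrt(2)*exp(sqrt(2)*z) - 3*sin(2*z)/2


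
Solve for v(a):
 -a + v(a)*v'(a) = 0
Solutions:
 v(a) = -sqrt(C1 + a^2)
 v(a) = sqrt(C1 + a^2)


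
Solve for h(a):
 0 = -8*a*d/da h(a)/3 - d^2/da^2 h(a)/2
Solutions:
 h(a) = C1 + C2*erf(2*sqrt(6)*a/3)


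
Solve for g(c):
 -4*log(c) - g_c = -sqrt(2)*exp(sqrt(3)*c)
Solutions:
 g(c) = C1 - 4*c*log(c) + 4*c + sqrt(6)*exp(sqrt(3)*c)/3


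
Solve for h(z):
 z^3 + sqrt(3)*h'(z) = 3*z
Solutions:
 h(z) = C1 - sqrt(3)*z^4/12 + sqrt(3)*z^2/2


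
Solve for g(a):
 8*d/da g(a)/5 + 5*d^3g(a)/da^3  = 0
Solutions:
 g(a) = C1 + C2*sin(2*sqrt(2)*a/5) + C3*cos(2*sqrt(2)*a/5)


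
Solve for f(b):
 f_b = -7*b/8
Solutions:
 f(b) = C1 - 7*b^2/16


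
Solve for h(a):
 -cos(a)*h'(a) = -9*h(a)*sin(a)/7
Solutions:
 h(a) = C1/cos(a)^(9/7)


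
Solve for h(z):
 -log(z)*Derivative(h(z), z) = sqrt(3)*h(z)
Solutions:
 h(z) = C1*exp(-sqrt(3)*li(z))


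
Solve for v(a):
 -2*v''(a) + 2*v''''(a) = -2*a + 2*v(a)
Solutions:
 v(a) = C1*exp(-sqrt(2)*a*sqrt(1 + sqrt(5))/2) + C2*exp(sqrt(2)*a*sqrt(1 + sqrt(5))/2) + C3*sin(sqrt(2)*a*sqrt(-1 + sqrt(5))/2) + C4*cos(sqrt(2)*a*sqrt(-1 + sqrt(5))/2) + a


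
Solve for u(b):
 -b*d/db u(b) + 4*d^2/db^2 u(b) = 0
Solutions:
 u(b) = C1 + C2*erfi(sqrt(2)*b/4)


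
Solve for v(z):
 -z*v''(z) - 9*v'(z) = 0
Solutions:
 v(z) = C1 + C2/z^8


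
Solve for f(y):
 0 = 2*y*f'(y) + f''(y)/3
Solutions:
 f(y) = C1 + C2*erf(sqrt(3)*y)


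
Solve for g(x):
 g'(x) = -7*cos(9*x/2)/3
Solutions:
 g(x) = C1 - 14*sin(9*x/2)/27


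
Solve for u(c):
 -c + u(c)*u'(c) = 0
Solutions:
 u(c) = -sqrt(C1 + c^2)
 u(c) = sqrt(C1 + c^2)


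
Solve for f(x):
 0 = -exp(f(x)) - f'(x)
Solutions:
 f(x) = log(1/(C1 + x))


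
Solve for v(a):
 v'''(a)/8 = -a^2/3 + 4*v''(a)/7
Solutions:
 v(a) = C1 + C2*a + C3*exp(32*a/7) + 7*a^4/144 + 49*a^3/1152 + 343*a^2/12288


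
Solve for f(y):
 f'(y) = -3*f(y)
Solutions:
 f(y) = C1*exp(-3*y)


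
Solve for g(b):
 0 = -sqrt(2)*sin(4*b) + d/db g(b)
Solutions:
 g(b) = C1 - sqrt(2)*cos(4*b)/4


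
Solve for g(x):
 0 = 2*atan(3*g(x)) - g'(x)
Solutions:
 Integral(1/atan(3*_y), (_y, g(x))) = C1 + 2*x


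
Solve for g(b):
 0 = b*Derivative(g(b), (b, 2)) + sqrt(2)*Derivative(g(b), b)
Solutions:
 g(b) = C1 + C2*b^(1 - sqrt(2))


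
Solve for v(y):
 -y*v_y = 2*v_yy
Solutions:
 v(y) = C1 + C2*erf(y/2)


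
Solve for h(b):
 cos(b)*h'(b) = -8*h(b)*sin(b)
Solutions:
 h(b) = C1*cos(b)^8


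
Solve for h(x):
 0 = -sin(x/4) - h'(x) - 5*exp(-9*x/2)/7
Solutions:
 h(x) = C1 + 4*cos(x/4) + 10*exp(-9*x/2)/63


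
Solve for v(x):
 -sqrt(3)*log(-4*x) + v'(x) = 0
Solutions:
 v(x) = C1 + sqrt(3)*x*log(-x) + sqrt(3)*x*(-1 + 2*log(2))


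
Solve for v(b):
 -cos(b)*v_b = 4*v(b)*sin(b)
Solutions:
 v(b) = C1*cos(b)^4


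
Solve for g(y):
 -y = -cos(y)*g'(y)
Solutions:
 g(y) = C1 + Integral(y/cos(y), y)


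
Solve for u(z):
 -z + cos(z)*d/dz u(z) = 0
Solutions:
 u(z) = C1 + Integral(z/cos(z), z)


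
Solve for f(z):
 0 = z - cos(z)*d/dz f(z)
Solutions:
 f(z) = C1 + Integral(z/cos(z), z)


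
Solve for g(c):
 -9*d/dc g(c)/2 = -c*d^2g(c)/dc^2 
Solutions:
 g(c) = C1 + C2*c^(11/2)


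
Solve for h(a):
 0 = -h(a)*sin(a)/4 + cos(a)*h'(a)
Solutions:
 h(a) = C1/cos(a)^(1/4)


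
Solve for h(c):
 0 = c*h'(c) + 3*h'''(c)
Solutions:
 h(c) = C1 + Integral(C2*airyai(-3^(2/3)*c/3) + C3*airybi(-3^(2/3)*c/3), c)


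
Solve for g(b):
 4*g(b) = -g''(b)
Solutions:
 g(b) = C1*sin(2*b) + C2*cos(2*b)


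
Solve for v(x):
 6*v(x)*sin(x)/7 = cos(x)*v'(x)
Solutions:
 v(x) = C1/cos(x)^(6/7)


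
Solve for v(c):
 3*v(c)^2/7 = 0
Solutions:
 v(c) = 0


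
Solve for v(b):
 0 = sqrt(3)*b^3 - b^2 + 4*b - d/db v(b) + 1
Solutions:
 v(b) = C1 + sqrt(3)*b^4/4 - b^3/3 + 2*b^2 + b


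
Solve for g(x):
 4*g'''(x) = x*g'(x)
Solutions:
 g(x) = C1 + Integral(C2*airyai(2^(1/3)*x/2) + C3*airybi(2^(1/3)*x/2), x)


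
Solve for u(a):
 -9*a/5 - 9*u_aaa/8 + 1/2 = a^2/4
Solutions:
 u(a) = C1 + C2*a + C3*a^2 - a^5/270 - a^4/15 + 2*a^3/27


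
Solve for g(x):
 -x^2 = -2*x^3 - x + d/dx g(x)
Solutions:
 g(x) = C1 + x^4/2 - x^3/3 + x^2/2


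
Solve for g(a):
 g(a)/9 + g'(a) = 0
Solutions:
 g(a) = C1*exp(-a/9)


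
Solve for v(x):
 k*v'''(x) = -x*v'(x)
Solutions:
 v(x) = C1 + Integral(C2*airyai(x*(-1/k)^(1/3)) + C3*airybi(x*(-1/k)^(1/3)), x)


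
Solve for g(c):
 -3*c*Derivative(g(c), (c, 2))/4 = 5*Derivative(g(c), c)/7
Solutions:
 g(c) = C1 + C2*c^(1/21)


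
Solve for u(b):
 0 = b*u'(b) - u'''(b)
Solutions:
 u(b) = C1 + Integral(C2*airyai(b) + C3*airybi(b), b)


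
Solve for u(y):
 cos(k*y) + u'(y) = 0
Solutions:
 u(y) = C1 - sin(k*y)/k


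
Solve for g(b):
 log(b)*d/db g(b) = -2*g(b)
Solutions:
 g(b) = C1*exp(-2*li(b))


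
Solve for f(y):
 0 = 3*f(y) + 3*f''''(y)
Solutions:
 f(y) = (C1*sin(sqrt(2)*y/2) + C2*cos(sqrt(2)*y/2))*exp(-sqrt(2)*y/2) + (C3*sin(sqrt(2)*y/2) + C4*cos(sqrt(2)*y/2))*exp(sqrt(2)*y/2)


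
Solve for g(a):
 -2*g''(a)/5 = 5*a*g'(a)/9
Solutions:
 g(a) = C1 + C2*erf(5*a/6)


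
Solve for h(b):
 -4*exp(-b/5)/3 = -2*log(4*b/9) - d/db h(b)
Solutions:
 h(b) = C1 - 2*b*log(b) + 2*b*(-2*log(2) + 1 + 2*log(3)) - 20*exp(-b/5)/3


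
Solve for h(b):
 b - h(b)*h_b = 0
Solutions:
 h(b) = -sqrt(C1 + b^2)
 h(b) = sqrt(C1 + b^2)


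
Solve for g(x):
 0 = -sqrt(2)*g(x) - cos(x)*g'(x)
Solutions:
 g(x) = C1*(sin(x) - 1)^(sqrt(2)/2)/(sin(x) + 1)^(sqrt(2)/2)


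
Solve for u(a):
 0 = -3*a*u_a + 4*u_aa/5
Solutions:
 u(a) = C1 + C2*erfi(sqrt(30)*a/4)


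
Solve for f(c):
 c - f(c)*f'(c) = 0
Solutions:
 f(c) = -sqrt(C1 + c^2)
 f(c) = sqrt(C1 + c^2)


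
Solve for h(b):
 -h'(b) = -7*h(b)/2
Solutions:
 h(b) = C1*exp(7*b/2)


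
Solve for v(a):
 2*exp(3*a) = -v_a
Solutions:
 v(a) = C1 - 2*exp(3*a)/3


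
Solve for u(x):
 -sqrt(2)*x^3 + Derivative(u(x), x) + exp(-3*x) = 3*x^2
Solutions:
 u(x) = C1 + sqrt(2)*x^4/4 + x^3 + exp(-3*x)/3


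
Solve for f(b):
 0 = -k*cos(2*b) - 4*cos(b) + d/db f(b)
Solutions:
 f(b) = C1 + k*sin(2*b)/2 + 4*sin(b)


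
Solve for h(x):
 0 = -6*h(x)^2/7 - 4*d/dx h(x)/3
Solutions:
 h(x) = 14/(C1 + 9*x)


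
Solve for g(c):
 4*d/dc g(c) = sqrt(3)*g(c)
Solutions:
 g(c) = C1*exp(sqrt(3)*c/4)


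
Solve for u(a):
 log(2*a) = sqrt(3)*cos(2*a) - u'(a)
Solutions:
 u(a) = C1 - a*log(a) - a*log(2) + a + sqrt(3)*sin(2*a)/2


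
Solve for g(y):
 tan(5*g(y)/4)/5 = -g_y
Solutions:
 g(y) = -4*asin(C1*exp(-y/4))/5 + 4*pi/5
 g(y) = 4*asin(C1*exp(-y/4))/5


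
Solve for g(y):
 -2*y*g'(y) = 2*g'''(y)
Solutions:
 g(y) = C1 + Integral(C2*airyai(-y) + C3*airybi(-y), y)


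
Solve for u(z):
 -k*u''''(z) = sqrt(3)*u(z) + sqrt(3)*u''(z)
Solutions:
 u(z) = C1*exp(-sqrt(2)*z*sqrt((-sqrt(-4*sqrt(3)*k + 3) - sqrt(3))/k)/2) + C2*exp(sqrt(2)*z*sqrt((-sqrt(-4*sqrt(3)*k + 3) - sqrt(3))/k)/2) + C3*exp(-sqrt(2)*z*sqrt((sqrt(-4*sqrt(3)*k + 3) - sqrt(3))/k)/2) + C4*exp(sqrt(2)*z*sqrt((sqrt(-4*sqrt(3)*k + 3) - sqrt(3))/k)/2)


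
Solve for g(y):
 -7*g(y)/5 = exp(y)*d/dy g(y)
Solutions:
 g(y) = C1*exp(7*exp(-y)/5)


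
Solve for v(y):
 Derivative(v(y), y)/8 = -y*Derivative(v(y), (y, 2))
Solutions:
 v(y) = C1 + C2*y^(7/8)


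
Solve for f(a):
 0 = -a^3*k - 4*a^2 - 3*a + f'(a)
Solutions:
 f(a) = C1 + a^4*k/4 + 4*a^3/3 + 3*a^2/2


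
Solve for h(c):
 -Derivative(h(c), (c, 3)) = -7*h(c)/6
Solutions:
 h(c) = C3*exp(6^(2/3)*7^(1/3)*c/6) + (C1*sin(2^(2/3)*3^(1/6)*7^(1/3)*c/4) + C2*cos(2^(2/3)*3^(1/6)*7^(1/3)*c/4))*exp(-6^(2/3)*7^(1/3)*c/12)


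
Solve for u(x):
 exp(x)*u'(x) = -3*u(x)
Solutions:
 u(x) = C1*exp(3*exp(-x))


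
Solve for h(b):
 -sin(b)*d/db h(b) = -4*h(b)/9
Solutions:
 h(b) = C1*(cos(b) - 1)^(2/9)/(cos(b) + 1)^(2/9)


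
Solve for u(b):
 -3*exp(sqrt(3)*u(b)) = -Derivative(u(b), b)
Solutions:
 u(b) = sqrt(3)*(2*log(-1/(C1 + 3*b)) - log(3))/6


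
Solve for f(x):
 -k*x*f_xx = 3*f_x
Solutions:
 f(x) = C1 + x^(((re(k) - 3)*re(k) + im(k)^2)/(re(k)^2 + im(k)^2))*(C2*sin(3*log(x)*Abs(im(k))/(re(k)^2 + im(k)^2)) + C3*cos(3*log(x)*im(k)/(re(k)^2 + im(k)^2)))


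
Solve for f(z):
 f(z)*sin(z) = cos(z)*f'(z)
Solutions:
 f(z) = C1/cos(z)


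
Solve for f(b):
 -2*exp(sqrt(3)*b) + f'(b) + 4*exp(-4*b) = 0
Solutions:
 f(b) = C1 + 2*sqrt(3)*exp(sqrt(3)*b)/3 + exp(-4*b)


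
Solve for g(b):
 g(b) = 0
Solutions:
 g(b) = 0


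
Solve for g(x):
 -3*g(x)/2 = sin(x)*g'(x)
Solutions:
 g(x) = C1*(cos(x) + 1)^(3/4)/(cos(x) - 1)^(3/4)


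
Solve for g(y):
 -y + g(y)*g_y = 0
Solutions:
 g(y) = -sqrt(C1 + y^2)
 g(y) = sqrt(C1 + y^2)


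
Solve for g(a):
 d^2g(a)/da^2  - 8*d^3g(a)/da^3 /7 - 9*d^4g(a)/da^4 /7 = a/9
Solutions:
 g(a) = C1 + C2*a + C3*exp(a*(-4 + sqrt(79))/9) + C4*exp(-a*(4 + sqrt(79))/9) + a^3/54 + 4*a^2/63


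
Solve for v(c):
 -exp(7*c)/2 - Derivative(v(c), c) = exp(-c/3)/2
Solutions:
 v(c) = C1 - exp(7*c)/14 + 3*exp(-c/3)/2


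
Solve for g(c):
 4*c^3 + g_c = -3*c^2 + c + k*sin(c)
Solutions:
 g(c) = C1 - c^4 - c^3 + c^2/2 - k*cos(c)


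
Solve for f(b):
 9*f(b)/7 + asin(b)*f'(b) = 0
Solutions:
 f(b) = C1*exp(-9*Integral(1/asin(b), b)/7)


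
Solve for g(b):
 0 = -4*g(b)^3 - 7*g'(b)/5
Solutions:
 g(b) = -sqrt(14)*sqrt(-1/(C1 - 20*b))/2
 g(b) = sqrt(14)*sqrt(-1/(C1 - 20*b))/2


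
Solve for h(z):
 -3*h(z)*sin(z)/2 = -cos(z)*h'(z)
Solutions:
 h(z) = C1/cos(z)^(3/2)


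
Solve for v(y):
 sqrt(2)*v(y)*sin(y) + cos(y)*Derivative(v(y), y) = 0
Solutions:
 v(y) = C1*cos(y)^(sqrt(2))


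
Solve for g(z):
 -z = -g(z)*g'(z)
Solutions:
 g(z) = -sqrt(C1 + z^2)
 g(z) = sqrt(C1 + z^2)


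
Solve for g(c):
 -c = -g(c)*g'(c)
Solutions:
 g(c) = -sqrt(C1 + c^2)
 g(c) = sqrt(C1 + c^2)


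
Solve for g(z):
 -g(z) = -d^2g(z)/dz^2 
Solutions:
 g(z) = C1*exp(-z) + C2*exp(z)


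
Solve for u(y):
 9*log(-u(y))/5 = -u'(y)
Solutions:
 -li(-u(y)) = C1 - 9*y/5


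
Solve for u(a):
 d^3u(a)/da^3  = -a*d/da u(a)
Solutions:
 u(a) = C1 + Integral(C2*airyai(-a) + C3*airybi(-a), a)


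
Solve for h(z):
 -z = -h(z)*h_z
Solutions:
 h(z) = -sqrt(C1 + z^2)
 h(z) = sqrt(C1 + z^2)


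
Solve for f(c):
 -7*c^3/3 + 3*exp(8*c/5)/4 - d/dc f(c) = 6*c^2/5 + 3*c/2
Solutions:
 f(c) = C1 - 7*c^4/12 - 2*c^3/5 - 3*c^2/4 + 15*exp(8*c/5)/32


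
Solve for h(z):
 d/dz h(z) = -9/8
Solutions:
 h(z) = C1 - 9*z/8


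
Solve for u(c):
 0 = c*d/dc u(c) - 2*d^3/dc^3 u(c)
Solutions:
 u(c) = C1 + Integral(C2*airyai(2^(2/3)*c/2) + C3*airybi(2^(2/3)*c/2), c)


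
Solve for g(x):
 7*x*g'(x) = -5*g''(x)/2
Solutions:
 g(x) = C1 + C2*erf(sqrt(35)*x/5)


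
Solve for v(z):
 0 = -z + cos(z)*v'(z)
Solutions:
 v(z) = C1 + Integral(z/cos(z), z)


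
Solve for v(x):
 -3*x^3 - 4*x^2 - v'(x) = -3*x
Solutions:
 v(x) = C1 - 3*x^4/4 - 4*x^3/3 + 3*x^2/2


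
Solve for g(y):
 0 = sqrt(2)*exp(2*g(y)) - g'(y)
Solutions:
 g(y) = log(-sqrt(-1/(C1 + sqrt(2)*y))) - log(2)/2
 g(y) = log(-1/(C1 + sqrt(2)*y))/2 - log(2)/2


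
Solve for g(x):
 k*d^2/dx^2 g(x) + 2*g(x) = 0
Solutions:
 g(x) = C1*exp(-sqrt(2)*x*sqrt(-1/k)) + C2*exp(sqrt(2)*x*sqrt(-1/k))


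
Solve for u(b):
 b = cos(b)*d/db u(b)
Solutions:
 u(b) = C1 + Integral(b/cos(b), b)


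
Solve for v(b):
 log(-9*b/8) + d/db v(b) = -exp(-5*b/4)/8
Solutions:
 v(b) = C1 - b*log(-b) + b*(-2*log(3) + 1 + 3*log(2)) + exp(-5*b/4)/10


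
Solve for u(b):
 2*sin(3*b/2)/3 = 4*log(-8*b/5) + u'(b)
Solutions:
 u(b) = C1 - 4*b*log(-b) - 12*b*log(2) + 4*b + 4*b*log(5) - 4*cos(3*b/2)/9


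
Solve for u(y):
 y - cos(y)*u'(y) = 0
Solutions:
 u(y) = C1 + Integral(y/cos(y), y)


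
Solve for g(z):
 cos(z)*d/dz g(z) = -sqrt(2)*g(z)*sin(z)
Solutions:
 g(z) = C1*cos(z)^(sqrt(2))


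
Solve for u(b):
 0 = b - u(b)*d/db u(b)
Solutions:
 u(b) = -sqrt(C1 + b^2)
 u(b) = sqrt(C1 + b^2)


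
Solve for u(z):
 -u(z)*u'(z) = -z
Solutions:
 u(z) = -sqrt(C1 + z^2)
 u(z) = sqrt(C1 + z^2)


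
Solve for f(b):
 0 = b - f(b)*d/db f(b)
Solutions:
 f(b) = -sqrt(C1 + b^2)
 f(b) = sqrt(C1 + b^2)


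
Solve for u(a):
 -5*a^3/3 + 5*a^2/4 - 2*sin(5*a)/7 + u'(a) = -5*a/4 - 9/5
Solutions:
 u(a) = C1 + 5*a^4/12 - 5*a^3/12 - 5*a^2/8 - 9*a/5 - 2*cos(5*a)/35


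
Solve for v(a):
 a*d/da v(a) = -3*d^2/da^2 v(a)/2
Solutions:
 v(a) = C1 + C2*erf(sqrt(3)*a/3)


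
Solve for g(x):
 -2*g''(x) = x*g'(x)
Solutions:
 g(x) = C1 + C2*erf(x/2)


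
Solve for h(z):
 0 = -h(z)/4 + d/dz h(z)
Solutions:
 h(z) = C1*exp(z/4)


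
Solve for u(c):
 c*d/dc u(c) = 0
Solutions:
 u(c) = C1


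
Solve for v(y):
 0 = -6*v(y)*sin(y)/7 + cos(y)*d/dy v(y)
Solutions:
 v(y) = C1/cos(y)^(6/7)


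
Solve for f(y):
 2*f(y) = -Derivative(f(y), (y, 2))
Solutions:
 f(y) = C1*sin(sqrt(2)*y) + C2*cos(sqrt(2)*y)


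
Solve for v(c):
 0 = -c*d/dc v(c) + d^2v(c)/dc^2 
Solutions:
 v(c) = C1 + C2*erfi(sqrt(2)*c/2)


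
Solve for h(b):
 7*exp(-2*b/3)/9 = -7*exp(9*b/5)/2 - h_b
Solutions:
 h(b) = C1 - 35*exp(9*b/5)/18 + 7*exp(-2*b/3)/6


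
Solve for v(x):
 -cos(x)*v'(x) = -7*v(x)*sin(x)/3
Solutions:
 v(x) = C1/cos(x)^(7/3)


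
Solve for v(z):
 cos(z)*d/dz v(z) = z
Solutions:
 v(z) = C1 + Integral(z/cos(z), z)


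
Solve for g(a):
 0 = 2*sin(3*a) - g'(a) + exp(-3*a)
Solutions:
 g(a) = C1 - 2*cos(3*a)/3 - exp(-3*a)/3


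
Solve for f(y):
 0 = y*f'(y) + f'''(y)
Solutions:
 f(y) = C1 + Integral(C2*airyai(-y) + C3*airybi(-y), y)


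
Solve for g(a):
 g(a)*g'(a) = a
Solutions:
 g(a) = -sqrt(C1 + a^2)
 g(a) = sqrt(C1 + a^2)


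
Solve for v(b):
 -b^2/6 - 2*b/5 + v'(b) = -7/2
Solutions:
 v(b) = C1 + b^3/18 + b^2/5 - 7*b/2


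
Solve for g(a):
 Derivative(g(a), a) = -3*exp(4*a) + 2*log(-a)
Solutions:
 g(a) = C1 + 2*a*log(-a) - 2*a - 3*exp(4*a)/4


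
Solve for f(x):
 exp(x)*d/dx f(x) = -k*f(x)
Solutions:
 f(x) = C1*exp(k*exp(-x))


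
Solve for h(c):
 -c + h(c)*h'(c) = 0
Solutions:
 h(c) = -sqrt(C1 + c^2)
 h(c) = sqrt(C1 + c^2)


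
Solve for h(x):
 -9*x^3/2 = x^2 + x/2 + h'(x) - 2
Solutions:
 h(x) = C1 - 9*x^4/8 - x^3/3 - x^2/4 + 2*x


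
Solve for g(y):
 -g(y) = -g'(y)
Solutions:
 g(y) = C1*exp(y)


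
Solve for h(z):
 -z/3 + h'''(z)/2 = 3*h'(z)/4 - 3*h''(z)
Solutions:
 h(z) = C1 + C2*exp(z*(-3 + sqrt(42)/2)) + C3*exp(-z*(3 + sqrt(42)/2)) - 2*z^2/9 - 16*z/9


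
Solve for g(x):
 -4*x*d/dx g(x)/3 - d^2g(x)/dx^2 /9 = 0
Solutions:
 g(x) = C1 + C2*erf(sqrt(6)*x)


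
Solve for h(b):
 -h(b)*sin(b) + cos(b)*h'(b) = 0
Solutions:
 h(b) = C1/cos(b)


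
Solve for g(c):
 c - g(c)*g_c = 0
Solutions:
 g(c) = -sqrt(C1 + c^2)
 g(c) = sqrt(C1 + c^2)


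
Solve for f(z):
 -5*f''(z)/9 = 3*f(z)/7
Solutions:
 f(z) = C1*sin(3*sqrt(105)*z/35) + C2*cos(3*sqrt(105)*z/35)


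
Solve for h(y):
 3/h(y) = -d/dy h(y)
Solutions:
 h(y) = -sqrt(C1 - 6*y)
 h(y) = sqrt(C1 - 6*y)


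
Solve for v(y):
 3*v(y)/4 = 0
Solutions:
 v(y) = 0


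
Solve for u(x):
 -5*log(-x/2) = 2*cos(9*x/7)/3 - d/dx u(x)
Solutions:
 u(x) = C1 + 5*x*log(-x) - 5*x - 5*x*log(2) + 14*sin(9*x/7)/27


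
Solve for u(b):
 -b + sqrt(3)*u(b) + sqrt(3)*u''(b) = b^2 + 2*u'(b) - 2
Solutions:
 u(b) = sqrt(3)*b^2/3 + sqrt(3)*b/3 + 4*b/3 + (C1*sin(sqrt(6)*b/3) + C2*cos(sqrt(6)*b/3))*exp(sqrt(3)*b/3) - 4*sqrt(3)/9 + 2/3


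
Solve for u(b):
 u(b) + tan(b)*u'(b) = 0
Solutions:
 u(b) = C1/sin(b)


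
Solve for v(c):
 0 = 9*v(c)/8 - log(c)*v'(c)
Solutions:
 v(c) = C1*exp(9*li(c)/8)


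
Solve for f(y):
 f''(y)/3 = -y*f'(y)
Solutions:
 f(y) = C1 + C2*erf(sqrt(6)*y/2)


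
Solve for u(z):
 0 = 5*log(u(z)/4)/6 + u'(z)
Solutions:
 -6*Integral(1/(-log(_y) + 2*log(2)), (_y, u(z)))/5 = C1 - z


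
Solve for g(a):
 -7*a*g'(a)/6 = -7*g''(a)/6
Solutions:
 g(a) = C1 + C2*erfi(sqrt(2)*a/2)


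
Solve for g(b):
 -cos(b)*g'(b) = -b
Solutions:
 g(b) = C1 + Integral(b/cos(b), b)


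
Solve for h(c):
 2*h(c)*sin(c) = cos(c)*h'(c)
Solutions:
 h(c) = C1/cos(c)^2


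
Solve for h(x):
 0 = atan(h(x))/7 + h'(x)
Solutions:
 Integral(1/atan(_y), (_y, h(x))) = C1 - x/7


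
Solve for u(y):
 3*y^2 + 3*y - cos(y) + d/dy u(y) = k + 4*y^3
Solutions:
 u(y) = C1 + k*y + y^4 - y^3 - 3*y^2/2 + sin(y)


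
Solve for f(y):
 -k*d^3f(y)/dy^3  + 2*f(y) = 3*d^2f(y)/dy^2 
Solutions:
 f(y) = C1*exp(-y*((sqrt(((-1 + k^(-2))^2 - 1/k^4)/k^2) - 1/k + k^(-3))^(1/3) + 1/k + 1/(k^2*(sqrt(((-1 + k^(-2))^2 - 1/k^4)/k^2) - 1/k + k^(-3))^(1/3)))) + C2*exp(y*((sqrt(((-1 + k^(-2))^2 - 1/k^4)/k^2) - 1/k + k^(-3))^(1/3)/2 - sqrt(3)*I*(sqrt(((-1 + k^(-2))^2 - 1/k^4)/k^2) - 1/k + k^(-3))^(1/3)/2 - 1/k - 2/(k^2*(-1 + sqrt(3)*I)*(sqrt(((-1 + k^(-2))^2 - 1/k^4)/k^2) - 1/k + k^(-3))^(1/3)))) + C3*exp(y*((sqrt(((-1 + k^(-2))^2 - 1/k^4)/k^2) - 1/k + k^(-3))^(1/3)/2 + sqrt(3)*I*(sqrt(((-1 + k^(-2))^2 - 1/k^4)/k^2) - 1/k + k^(-3))^(1/3)/2 - 1/k + 2/(k^2*(1 + sqrt(3)*I)*(sqrt(((-1 + k^(-2))^2 - 1/k^4)/k^2) - 1/k + k^(-3))^(1/3))))


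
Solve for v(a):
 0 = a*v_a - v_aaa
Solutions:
 v(a) = C1 + Integral(C2*airyai(a) + C3*airybi(a), a)


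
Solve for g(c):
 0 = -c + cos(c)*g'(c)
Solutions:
 g(c) = C1 + Integral(c/cos(c), c)


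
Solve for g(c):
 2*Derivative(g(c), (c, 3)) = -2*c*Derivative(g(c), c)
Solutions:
 g(c) = C1 + Integral(C2*airyai(-c) + C3*airybi(-c), c)


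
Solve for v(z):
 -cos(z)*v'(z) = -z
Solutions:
 v(z) = C1 + Integral(z/cos(z), z)


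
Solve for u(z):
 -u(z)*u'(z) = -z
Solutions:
 u(z) = -sqrt(C1 + z^2)
 u(z) = sqrt(C1 + z^2)


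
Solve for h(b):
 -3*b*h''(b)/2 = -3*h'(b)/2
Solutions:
 h(b) = C1 + C2*b^2


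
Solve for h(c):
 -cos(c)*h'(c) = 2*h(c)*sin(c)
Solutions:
 h(c) = C1*cos(c)^2


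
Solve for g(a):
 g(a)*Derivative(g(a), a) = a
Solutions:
 g(a) = -sqrt(C1 + a^2)
 g(a) = sqrt(C1 + a^2)


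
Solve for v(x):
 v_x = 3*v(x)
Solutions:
 v(x) = C1*exp(3*x)


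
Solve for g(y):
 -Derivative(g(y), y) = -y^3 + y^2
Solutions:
 g(y) = C1 + y^4/4 - y^3/3


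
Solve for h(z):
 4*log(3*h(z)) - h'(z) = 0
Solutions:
 -Integral(1/(log(_y) + log(3)), (_y, h(z)))/4 = C1 - z


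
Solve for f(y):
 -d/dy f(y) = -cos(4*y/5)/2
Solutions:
 f(y) = C1 + 5*sin(4*y/5)/8


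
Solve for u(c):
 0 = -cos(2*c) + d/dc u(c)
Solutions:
 u(c) = C1 + sin(2*c)/2


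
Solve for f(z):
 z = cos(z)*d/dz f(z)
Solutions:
 f(z) = C1 + Integral(z/cos(z), z)


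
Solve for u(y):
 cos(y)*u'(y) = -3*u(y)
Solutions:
 u(y) = C1*(sin(y) - 1)^(3/2)/(sin(y) + 1)^(3/2)


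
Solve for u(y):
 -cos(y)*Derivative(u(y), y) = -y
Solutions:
 u(y) = C1 + Integral(y/cos(y), y)


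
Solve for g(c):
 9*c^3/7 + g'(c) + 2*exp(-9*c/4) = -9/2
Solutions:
 g(c) = C1 - 9*c^4/28 - 9*c/2 + 8*exp(-9*c/4)/9


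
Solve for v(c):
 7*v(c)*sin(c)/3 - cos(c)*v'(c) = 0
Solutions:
 v(c) = C1/cos(c)^(7/3)


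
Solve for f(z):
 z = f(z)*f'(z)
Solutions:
 f(z) = -sqrt(C1 + z^2)
 f(z) = sqrt(C1 + z^2)


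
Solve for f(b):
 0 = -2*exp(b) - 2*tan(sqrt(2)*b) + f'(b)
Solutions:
 f(b) = C1 + 2*exp(b) - sqrt(2)*log(cos(sqrt(2)*b))


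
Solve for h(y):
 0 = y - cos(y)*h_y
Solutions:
 h(y) = C1 + Integral(y/cos(y), y)


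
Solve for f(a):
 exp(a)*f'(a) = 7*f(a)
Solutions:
 f(a) = C1*exp(-7*exp(-a))


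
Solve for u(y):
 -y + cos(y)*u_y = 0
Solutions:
 u(y) = C1 + Integral(y/cos(y), y)


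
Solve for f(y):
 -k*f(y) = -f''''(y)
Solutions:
 f(y) = C1*exp(-k^(1/4)*y) + C2*exp(k^(1/4)*y) + C3*exp(-I*k^(1/4)*y) + C4*exp(I*k^(1/4)*y)


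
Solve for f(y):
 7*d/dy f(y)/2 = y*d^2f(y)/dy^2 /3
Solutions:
 f(y) = C1 + C2*y^(23/2)


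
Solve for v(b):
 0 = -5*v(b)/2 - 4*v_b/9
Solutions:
 v(b) = C1*exp(-45*b/8)


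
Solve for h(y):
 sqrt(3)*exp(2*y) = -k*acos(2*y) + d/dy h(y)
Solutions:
 h(y) = C1 + k*(y*acos(2*y) - sqrt(1 - 4*y^2)/2) + sqrt(3)*exp(2*y)/2


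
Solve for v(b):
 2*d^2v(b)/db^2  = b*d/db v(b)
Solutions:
 v(b) = C1 + C2*erfi(b/2)


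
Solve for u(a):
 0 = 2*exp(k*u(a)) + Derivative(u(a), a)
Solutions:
 u(a) = Piecewise((log(1/(C1*k + 2*a*k))/k, Ne(k, 0)), (nan, True))
 u(a) = Piecewise((C1 - 2*a, Eq(k, 0)), (nan, True))


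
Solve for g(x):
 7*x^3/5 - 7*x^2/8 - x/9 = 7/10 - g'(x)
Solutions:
 g(x) = C1 - 7*x^4/20 + 7*x^3/24 + x^2/18 + 7*x/10


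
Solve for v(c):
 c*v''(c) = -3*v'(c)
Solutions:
 v(c) = C1 + C2/c^2


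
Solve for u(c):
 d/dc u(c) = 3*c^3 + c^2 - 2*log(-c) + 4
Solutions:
 u(c) = C1 + 3*c^4/4 + c^3/3 - 2*c*log(-c) + 6*c


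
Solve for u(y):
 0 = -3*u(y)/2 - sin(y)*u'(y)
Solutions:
 u(y) = C1*(cos(y) + 1)^(3/4)/(cos(y) - 1)^(3/4)


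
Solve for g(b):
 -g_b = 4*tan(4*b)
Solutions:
 g(b) = C1 + log(cos(4*b))


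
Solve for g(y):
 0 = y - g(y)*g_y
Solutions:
 g(y) = -sqrt(C1 + y^2)
 g(y) = sqrt(C1 + y^2)


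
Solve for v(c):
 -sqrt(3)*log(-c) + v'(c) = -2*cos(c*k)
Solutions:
 v(c) = C1 + sqrt(3)*c*(log(-c) - 1) - 2*Piecewise((sin(c*k)/k, Ne(k, 0)), (c, True))


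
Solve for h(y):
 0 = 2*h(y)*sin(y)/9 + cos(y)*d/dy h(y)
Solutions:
 h(y) = C1*cos(y)^(2/9)


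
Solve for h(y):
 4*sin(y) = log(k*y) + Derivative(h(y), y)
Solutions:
 h(y) = C1 - y*log(k*y) + y - 4*cos(y)


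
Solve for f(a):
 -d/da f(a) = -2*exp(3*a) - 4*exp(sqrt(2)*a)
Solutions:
 f(a) = C1 + 2*exp(3*a)/3 + 2*sqrt(2)*exp(sqrt(2)*a)


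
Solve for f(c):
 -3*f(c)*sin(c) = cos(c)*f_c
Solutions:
 f(c) = C1*cos(c)^3


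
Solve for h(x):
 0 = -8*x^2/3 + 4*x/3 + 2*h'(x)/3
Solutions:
 h(x) = C1 + 4*x^3/3 - x^2


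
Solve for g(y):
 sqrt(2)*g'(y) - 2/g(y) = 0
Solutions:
 g(y) = -sqrt(C1 + 2*sqrt(2)*y)
 g(y) = sqrt(C1 + 2*sqrt(2)*y)


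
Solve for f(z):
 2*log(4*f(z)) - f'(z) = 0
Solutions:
 -Integral(1/(log(_y) + 2*log(2)), (_y, f(z)))/2 = C1 - z


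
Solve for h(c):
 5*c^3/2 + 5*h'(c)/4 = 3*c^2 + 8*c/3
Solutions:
 h(c) = C1 - c^4/2 + 4*c^3/5 + 16*c^2/15


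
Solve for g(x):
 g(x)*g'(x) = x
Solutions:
 g(x) = -sqrt(C1 + x^2)
 g(x) = sqrt(C1 + x^2)


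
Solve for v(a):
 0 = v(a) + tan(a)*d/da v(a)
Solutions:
 v(a) = C1/sin(a)


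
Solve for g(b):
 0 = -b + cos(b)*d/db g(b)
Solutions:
 g(b) = C1 + Integral(b/cos(b), b)


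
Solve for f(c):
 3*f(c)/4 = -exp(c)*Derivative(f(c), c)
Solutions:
 f(c) = C1*exp(3*exp(-c)/4)


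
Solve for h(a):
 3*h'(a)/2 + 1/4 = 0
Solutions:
 h(a) = C1 - a/6


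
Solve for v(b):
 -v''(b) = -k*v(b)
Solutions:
 v(b) = C1*exp(-b*sqrt(k)) + C2*exp(b*sqrt(k))


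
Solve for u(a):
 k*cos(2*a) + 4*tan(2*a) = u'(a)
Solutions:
 u(a) = C1 + k*sin(2*a)/2 - 2*log(cos(2*a))


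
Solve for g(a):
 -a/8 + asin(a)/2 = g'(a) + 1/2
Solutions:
 g(a) = C1 - a^2/16 + a*asin(a)/2 - a/2 + sqrt(1 - a^2)/2


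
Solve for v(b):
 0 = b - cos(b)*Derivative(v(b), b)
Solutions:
 v(b) = C1 + Integral(b/cos(b), b)


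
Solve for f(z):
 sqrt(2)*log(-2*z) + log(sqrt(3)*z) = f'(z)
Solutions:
 f(z) = C1 + z*(1 + sqrt(2))*log(z) + z*(-sqrt(2) - 1 + log(3)/2 + sqrt(2)*log(2) + sqrt(2)*I*pi)


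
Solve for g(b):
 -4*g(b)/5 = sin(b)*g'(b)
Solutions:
 g(b) = C1*(cos(b) + 1)^(2/5)/(cos(b) - 1)^(2/5)


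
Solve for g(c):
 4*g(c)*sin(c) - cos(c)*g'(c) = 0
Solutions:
 g(c) = C1/cos(c)^4


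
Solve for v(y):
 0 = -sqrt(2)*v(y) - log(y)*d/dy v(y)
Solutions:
 v(y) = C1*exp(-sqrt(2)*li(y))


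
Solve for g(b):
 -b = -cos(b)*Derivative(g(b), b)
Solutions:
 g(b) = C1 + Integral(b/cos(b), b)


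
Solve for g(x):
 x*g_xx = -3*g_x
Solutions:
 g(x) = C1 + C2/x^2


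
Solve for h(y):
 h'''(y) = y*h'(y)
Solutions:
 h(y) = C1 + Integral(C2*airyai(y) + C3*airybi(y), y)


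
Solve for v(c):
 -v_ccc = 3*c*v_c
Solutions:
 v(c) = C1 + Integral(C2*airyai(-3^(1/3)*c) + C3*airybi(-3^(1/3)*c), c)


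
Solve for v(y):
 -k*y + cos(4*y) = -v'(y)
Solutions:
 v(y) = C1 + k*y^2/2 - sin(4*y)/4


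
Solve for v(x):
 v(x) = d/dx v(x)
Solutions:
 v(x) = C1*exp(x)


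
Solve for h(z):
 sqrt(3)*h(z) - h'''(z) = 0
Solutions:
 h(z) = C3*exp(3^(1/6)*z) + (C1*sin(3^(2/3)*z/2) + C2*cos(3^(2/3)*z/2))*exp(-3^(1/6)*z/2)


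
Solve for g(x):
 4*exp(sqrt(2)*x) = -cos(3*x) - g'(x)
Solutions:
 g(x) = C1 - 2*sqrt(2)*exp(sqrt(2)*x) - sin(3*x)/3


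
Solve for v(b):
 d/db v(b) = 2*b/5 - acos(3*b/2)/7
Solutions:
 v(b) = C1 + b^2/5 - b*acos(3*b/2)/7 + sqrt(4 - 9*b^2)/21


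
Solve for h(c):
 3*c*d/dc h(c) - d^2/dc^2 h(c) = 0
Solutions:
 h(c) = C1 + C2*erfi(sqrt(6)*c/2)


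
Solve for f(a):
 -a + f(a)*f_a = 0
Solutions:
 f(a) = -sqrt(C1 + a^2)
 f(a) = sqrt(C1 + a^2)


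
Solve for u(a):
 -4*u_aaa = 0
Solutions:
 u(a) = C1 + C2*a + C3*a^2


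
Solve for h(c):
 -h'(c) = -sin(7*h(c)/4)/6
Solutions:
 -c/6 + 2*log(cos(7*h(c)/4) - 1)/7 - 2*log(cos(7*h(c)/4) + 1)/7 = C1


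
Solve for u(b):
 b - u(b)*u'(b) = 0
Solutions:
 u(b) = -sqrt(C1 + b^2)
 u(b) = sqrt(C1 + b^2)


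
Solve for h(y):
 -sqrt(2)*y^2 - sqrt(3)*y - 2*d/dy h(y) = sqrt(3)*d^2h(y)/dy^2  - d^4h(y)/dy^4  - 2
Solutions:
 h(y) = C1 + C2*exp(-y*(sqrt(3)/(sqrt(1 - sqrt(3)/9) + 1)^(1/3) + 3*(sqrt(1 - sqrt(3)/9) + 1)^(1/3))/6)*sin(y*(-sqrt(3)*(sqrt(1 - sqrt(3)/9) + 1)^(1/3) + (sqrt(1 - sqrt(3)/9) + 1)^(-1/3))/2) + C3*exp(-y*(sqrt(3)/(sqrt(1 - sqrt(3)/9) + 1)^(1/3) + 3*(sqrt(1 - sqrt(3)/9) + 1)^(1/3))/6)*cos(y*(-sqrt(3)*(sqrt(1 - sqrt(3)/9) + 1)^(1/3) + (sqrt(1 - sqrt(3)/9) + 1)^(-1/3))/2) + C4*exp(y*(sqrt(3)/(3*(sqrt(1 - sqrt(3)/9) + 1)^(1/3)) + (sqrt(1 - sqrt(3)/9) + 1)^(1/3))) - sqrt(2)*y^3/6 - sqrt(3)*y^2/4 + sqrt(6)*y^2/4 - 3*sqrt(2)*y/4 + 7*y/4


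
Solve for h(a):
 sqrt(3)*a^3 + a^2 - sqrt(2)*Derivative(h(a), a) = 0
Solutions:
 h(a) = C1 + sqrt(6)*a^4/8 + sqrt(2)*a^3/6


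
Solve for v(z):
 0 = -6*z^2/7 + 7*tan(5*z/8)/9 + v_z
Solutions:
 v(z) = C1 + 2*z^3/7 + 56*log(cos(5*z/8))/45


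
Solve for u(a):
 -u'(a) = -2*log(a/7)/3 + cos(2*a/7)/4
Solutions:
 u(a) = C1 + 2*a*log(a)/3 - 2*a*log(7)/3 - 2*a/3 - 7*sin(2*a/7)/8


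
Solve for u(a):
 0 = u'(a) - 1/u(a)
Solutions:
 u(a) = -sqrt(C1 + 2*a)
 u(a) = sqrt(C1 + 2*a)


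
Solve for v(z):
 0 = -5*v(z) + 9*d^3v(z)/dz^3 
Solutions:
 v(z) = C3*exp(15^(1/3)*z/3) + (C1*sin(3^(5/6)*5^(1/3)*z/6) + C2*cos(3^(5/6)*5^(1/3)*z/6))*exp(-15^(1/3)*z/6)


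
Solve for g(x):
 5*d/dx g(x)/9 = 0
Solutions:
 g(x) = C1


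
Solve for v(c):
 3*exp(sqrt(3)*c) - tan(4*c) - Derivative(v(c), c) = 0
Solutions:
 v(c) = C1 + sqrt(3)*exp(sqrt(3)*c) + log(cos(4*c))/4


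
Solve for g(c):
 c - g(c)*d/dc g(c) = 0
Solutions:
 g(c) = -sqrt(C1 + c^2)
 g(c) = sqrt(C1 + c^2)


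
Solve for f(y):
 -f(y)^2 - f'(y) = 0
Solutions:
 f(y) = 1/(C1 + y)


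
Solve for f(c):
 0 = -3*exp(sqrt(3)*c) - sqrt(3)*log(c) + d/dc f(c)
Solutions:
 f(c) = C1 + sqrt(3)*c*log(c) - sqrt(3)*c + sqrt(3)*exp(sqrt(3)*c)


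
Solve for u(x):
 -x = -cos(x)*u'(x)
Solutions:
 u(x) = C1 + Integral(x/cos(x), x)


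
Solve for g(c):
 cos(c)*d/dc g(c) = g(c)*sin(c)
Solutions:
 g(c) = C1/cos(c)


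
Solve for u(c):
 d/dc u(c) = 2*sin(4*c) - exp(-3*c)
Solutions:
 u(c) = C1 - cos(4*c)/2 + exp(-3*c)/3


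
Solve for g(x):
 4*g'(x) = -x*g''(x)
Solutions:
 g(x) = C1 + C2/x^3


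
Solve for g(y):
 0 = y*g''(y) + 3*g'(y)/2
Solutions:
 g(y) = C1 + C2/sqrt(y)


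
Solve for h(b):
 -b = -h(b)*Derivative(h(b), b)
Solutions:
 h(b) = -sqrt(C1 + b^2)
 h(b) = sqrt(C1 + b^2)


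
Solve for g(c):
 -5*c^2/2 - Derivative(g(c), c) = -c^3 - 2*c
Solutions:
 g(c) = C1 + c^4/4 - 5*c^3/6 + c^2


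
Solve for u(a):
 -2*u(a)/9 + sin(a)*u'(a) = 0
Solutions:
 u(a) = C1*(cos(a) - 1)^(1/9)/(cos(a) + 1)^(1/9)


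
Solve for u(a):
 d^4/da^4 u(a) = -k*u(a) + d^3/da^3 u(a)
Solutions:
 u(a) = C1*exp(a*Piecewise((-sqrt(1/4 - (-k)^(1/3))/2 - sqrt((-k)^(1/3) + 1/2 - 1/(4*sqrt(1/4 - (-k)^(1/3))))/2 + 1/4, Eq(k, 0)), (-sqrt(2*k/(3*(k/16 + sqrt(-k^3/27 + k^2/256))^(1/3)) + 2*(k/16 + sqrt(-k^3/27 + k^2/256))^(1/3) + 1/4)/2 - sqrt(-2*k/(3*(k/16 + sqrt(-k^3/27 + k^2/256))^(1/3)) - 2*(k/16 + sqrt(-k^3/27 + k^2/256))^(1/3) + 1/2 - 1/(4*sqrt(2*k/(3*(k/16 + sqrt(-k^3/27 + k^2/256))^(1/3)) + 2*(k/16 + sqrt(-k^3/27 + k^2/256))^(1/3) + 1/4)))/2 + 1/4, True))) + C2*exp(a*Piecewise((-sqrt(1/4 - (-k)^(1/3))/2 + sqrt((-k)^(1/3) + 1/2 - 1/(4*sqrt(1/4 - (-k)^(1/3))))/2 + 1/4, Eq(k, 0)), (-sqrt(2*k/(3*(k/16 + sqrt(-k^3/27 + k^2/256))^(1/3)) + 2*(k/16 + sqrt(-k^3/27 + k^2/256))^(1/3) + 1/4)/2 + sqrt(-2*k/(3*(k/16 + sqrt(-k^3/27 + k^2/256))^(1/3)) - 2*(k/16 + sqrt(-k^3/27 + k^2/256))^(1/3) + 1/2 - 1/(4*sqrt(2*k/(3*(k/16 + sqrt(-k^3/27 + k^2/256))^(1/3)) + 2*(k/16 + sqrt(-k^3/27 + k^2/256))^(1/3) + 1/4)))/2 + 1/4, True))) + C3*exp(a*Piecewise((sqrt(1/4 - (-k)^(1/3))/2 - sqrt((-k)^(1/3) + 1/2 + 1/(4*sqrt(1/4 - (-k)^(1/3))))/2 + 1/4, Eq(k, 0)), (sqrt(2*k/(3*(k/16 + sqrt(-k^3/27 + k^2/256))^(1/3)) + 2*(k/16 + sqrt(-k^3/27 + k^2/256))^(1/3) + 1/4)/2 - sqrt(-2*k/(3*(k/16 + sqrt(-k^3/27 + k^2/256))^(1/3)) - 2*(k/16 + sqrt(-k^3/27 + k^2/256))^(1/3) + 1/2 + 1/(4*sqrt(2*k/(3*(k/16 + sqrt(-k^3/27 + k^2/256))^(1/3)) + 2*(k/16 + sqrt(-k^3/27 + k^2/256))^(1/3) + 1/4)))/2 + 1/4, True))) + C4*exp(a*Piecewise((sqrt(1/4 - (-k)^(1/3))/2 + sqrt((-k)^(1/3) + 1/2 + 1/(4*sqrt(1/4 - (-k)^(1/3))))/2 + 1/4, Eq(k, 0)), (sqrt(2*k/(3*(k/16 + sqrt(-k^3/27 + k^2/256))^(1/3)) + 2*(k/16 + sqrt(-k^3/27 + k^2/256))^(1/3) + 1/4)/2 + sqrt(-2*k/(3*(k/16 + sqrt(-k^3/27 + k^2/256))^(1/3)) - 2*(k/16 + sqrt(-k^3/27 + k^2/256))^(1/3) + 1/2 + 1/(4*sqrt(2*k/(3*(k/16 + sqrt(-k^3/27 + k^2/256))^(1/3)) + 2*(k/16 + sqrt(-k^3/27 + k^2/256))^(1/3) + 1/4)))/2 + 1/4, True)))


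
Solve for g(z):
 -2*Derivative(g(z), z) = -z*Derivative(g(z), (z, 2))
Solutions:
 g(z) = C1 + C2*z^3


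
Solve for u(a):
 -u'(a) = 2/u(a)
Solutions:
 u(a) = -sqrt(C1 - 4*a)
 u(a) = sqrt(C1 - 4*a)


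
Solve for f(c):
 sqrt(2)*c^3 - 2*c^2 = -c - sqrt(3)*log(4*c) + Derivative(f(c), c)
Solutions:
 f(c) = C1 + sqrt(2)*c^4/4 - 2*c^3/3 + c^2/2 + sqrt(3)*c*log(c) - sqrt(3)*c + 2*sqrt(3)*c*log(2)


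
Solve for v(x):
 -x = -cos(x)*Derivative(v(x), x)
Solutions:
 v(x) = C1 + Integral(x/cos(x), x)


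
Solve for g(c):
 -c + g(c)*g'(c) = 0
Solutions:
 g(c) = -sqrt(C1 + c^2)
 g(c) = sqrt(C1 + c^2)


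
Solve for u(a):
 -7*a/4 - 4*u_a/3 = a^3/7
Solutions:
 u(a) = C1 - 3*a^4/112 - 21*a^2/32


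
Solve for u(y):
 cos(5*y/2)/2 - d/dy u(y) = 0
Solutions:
 u(y) = C1 + sin(5*y/2)/5


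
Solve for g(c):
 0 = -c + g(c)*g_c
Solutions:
 g(c) = -sqrt(C1 + c^2)
 g(c) = sqrt(C1 + c^2)


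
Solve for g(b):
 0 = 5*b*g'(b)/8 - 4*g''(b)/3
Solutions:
 g(b) = C1 + C2*erfi(sqrt(15)*b/8)


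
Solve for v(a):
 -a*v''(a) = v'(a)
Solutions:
 v(a) = C1 + C2*log(a)


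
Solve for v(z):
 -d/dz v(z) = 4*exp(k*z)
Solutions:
 v(z) = C1 - 4*exp(k*z)/k


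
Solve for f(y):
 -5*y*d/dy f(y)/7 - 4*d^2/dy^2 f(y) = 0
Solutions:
 f(y) = C1 + C2*erf(sqrt(70)*y/28)


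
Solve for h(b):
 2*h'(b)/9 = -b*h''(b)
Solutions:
 h(b) = C1 + C2*b^(7/9)


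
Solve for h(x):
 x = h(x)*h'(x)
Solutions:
 h(x) = -sqrt(C1 + x^2)
 h(x) = sqrt(C1 + x^2)


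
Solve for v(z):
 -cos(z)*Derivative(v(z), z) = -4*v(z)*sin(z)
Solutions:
 v(z) = C1/cos(z)^4


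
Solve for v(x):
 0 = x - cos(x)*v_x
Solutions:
 v(x) = C1 + Integral(x/cos(x), x)
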